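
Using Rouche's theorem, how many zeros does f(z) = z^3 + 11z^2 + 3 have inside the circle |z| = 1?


Step 1: On |z| = 1 the three terms have sizes |z^3| = 1^3 = 1, |11z^2| = 11*1^2 = 11, |3| = 3
Step 2: The dominant term is g(z) = 11z^2; let h(z) = z^3 + 3 so f = g + h
Step 3: On |z| = 1: |g| = 11 and |h| <= 1 + 3 = 4
Step 4: Since 11 > 4, |h| < |g| on |z| = 1, so by Rouche f has the same number of zeros as g inside |z| < 1
Step 5: g(z) = 11z^2 has 2 zeros (at the origin, multiplicity 2) inside |z| < 1. Answer = 2

2


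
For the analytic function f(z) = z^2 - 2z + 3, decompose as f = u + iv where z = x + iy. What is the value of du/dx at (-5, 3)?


Step 1: f(z) = (x+iy)^2 - 2(x+iy) + 3
Step 2: u = (x^2 - y^2) - 2x + 3
Step 3: u_x = 2x - 2
Step 4: At (-5, 3): u_x = -10 - 2 = -12

-12


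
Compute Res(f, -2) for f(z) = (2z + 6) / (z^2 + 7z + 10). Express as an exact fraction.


Step 1: Q(z) = z^2 + 7z + 10 = (z + 2)(z + 5)
Step 2: Q'(z) = 2z + 7
Step 3: Q'(-2) = 3, P(-2) = 2
Step 4: Res = P(-2)/Q'(-2) = 2/3 = 2/3

2/3


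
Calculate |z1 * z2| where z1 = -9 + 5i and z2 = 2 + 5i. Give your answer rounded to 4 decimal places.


Step 1: |z1| = sqrt((-9)^2 + 5^2) = sqrt(106)
Step 2: |z2| = sqrt(2^2 + 5^2) = sqrt(29)
Step 3: |z1*z2| = |z1|*|z2| = sqrt(106) * sqrt(29) = sqrt(106 * 29) = sqrt(3074)
Step 4: = 55.4437

55.4437


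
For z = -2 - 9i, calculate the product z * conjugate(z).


Step 1: conj(z) = -2 + 9i
Step 2: z * conj(z) = (-2)^2 + (-9)^2
Step 3: = 4 + 81 = 85

85


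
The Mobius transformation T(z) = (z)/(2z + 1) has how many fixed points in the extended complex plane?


Step 1: Fixed points satisfy T(z) = z
Step 2: 2z^2 = 0
Step 3: Discriminant = 0^2 - 4*2*0 = 0
Step 4: Number of fixed points = 1

1


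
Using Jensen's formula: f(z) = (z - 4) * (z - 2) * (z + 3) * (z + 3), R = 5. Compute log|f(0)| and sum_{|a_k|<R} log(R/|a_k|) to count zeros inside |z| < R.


Jensen's formula: (1/2pi)*integral log|f(Re^it)|dt = log|f(0)| + sum_{|a_k|<R} log(R/|a_k|)
Step 1: f(0) = (-4) * (-2) * 3 * 3 = 72
Step 2: log|f(0)| = log|4| + log|2| + log|-3| + log|-3| = 4.2767
Step 3: Zeros inside |z| < 5: 4, 2, -3, -3
Step 4: Jensen sum = log(5/4) + log(5/2) + log(5/3) + log(5/3) = 2.1611
Step 5: n(R) = number of terms in the Jensen sum = count of zeros inside |z| < 5 = 4

4


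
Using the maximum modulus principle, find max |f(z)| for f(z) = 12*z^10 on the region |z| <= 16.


Step 1: On |z| = 16, |f(z)| = 12 * |z|^10 = 12 * 16^10
Step 2: By maximum modulus principle, maximum is on boundary.
Step 3: Maximum = 12 * 1099511627776 = 13194139533312

13194139533312


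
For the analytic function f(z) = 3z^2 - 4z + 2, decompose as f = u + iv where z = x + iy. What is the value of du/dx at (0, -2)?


Step 1: f(z) = 3(x+iy)^2 - 4(x+iy) + 2
Step 2: u = 3(x^2 - y^2) - 4x + 2
Step 3: u_x = 6x - 4
Step 4: At (0, -2): u_x = 0 - 4 = -4

-4


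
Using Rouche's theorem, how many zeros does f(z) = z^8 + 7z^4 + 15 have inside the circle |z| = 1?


Step 1: On |z| = 1 the three terms have sizes |z^8| = 1^8 = 1, |7z^4| = 7*1^4 = 7, |15| = 15
Step 2: The dominant term is g(z) = 15; let h(z) = z^8 + 7z^4 so f = g + h
Step 3: On |z| = 1: |g| = 15 and |h| <= 1 + 7 = 8
Step 4: Since 15 > 8, |h| < |g| on |z| = 1, so by Rouche f has the same number of zeros as g inside |z| < 1
Step 5: g(z) = 15 is a nonzero constant with no zeros inside |z| < 1. Answer = 0

0


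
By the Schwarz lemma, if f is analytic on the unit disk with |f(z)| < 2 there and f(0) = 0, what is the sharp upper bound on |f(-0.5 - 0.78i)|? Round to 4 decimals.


Step 1: g = f/2 maps D -> D with g(0) = 0, so by the Schwarz lemma |g(z)| <= |z|, i.e. |f(z)| <= 2|z|; this is sharp (f(z) = 2z).
Step 2: |z0|^2 = (-0.5)^2 + (-0.78)^2 = 0.8584
Step 3: |z0| = sqrt(0.8584) = 0.926499
Step 4: Best bound = 2 * |z0| = 2 * 0.926499 = 1.853

1.853


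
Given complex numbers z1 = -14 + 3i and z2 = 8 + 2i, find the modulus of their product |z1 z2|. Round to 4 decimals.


Step 1: |z1| = sqrt((-14)^2 + 3^2) = sqrt(205)
Step 2: |z2| = sqrt(8^2 + 2^2) = sqrt(68)
Step 3: |z1*z2| = |z1|*|z2| = sqrt(205) * sqrt(68) = sqrt(205 * 68) = sqrt(13940)
Step 4: = 118.0678

118.0678


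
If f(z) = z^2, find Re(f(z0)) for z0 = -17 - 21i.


Step 1: z0 = -17 - 21i
Step 2: z0^2 = (-17)^2 - (-21)^2 + 714i
Step 3: real part = 289 - 441 = -152

-152


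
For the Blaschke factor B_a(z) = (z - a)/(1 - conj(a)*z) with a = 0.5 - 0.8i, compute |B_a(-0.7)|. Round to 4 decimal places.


Step 1: Numerator z0 - a = -0.7 - (0.5 - 0.8i) = -1.2 + 0.8i
Step 2: Denominator 1 - conj(a)*z0 = 1 - (0.5 + 0.8i)*(-0.7) = 1.35 + 0.56i
Step 3: |z0 - a|^2 = (-1.2)^2 + 0.8^2 = 2.08; |1 - conj(a)*z0|^2 = 1.35^2 + 0.56^2 = 2.1361
Step 4: |B_a(-0.7)| = sqrt(2.08 / 2.1361) = sqrt(0.973737)
Step 5: = 0.9868

0.9868


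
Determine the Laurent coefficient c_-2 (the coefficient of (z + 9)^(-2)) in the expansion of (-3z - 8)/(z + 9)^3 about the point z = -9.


Step 1: Write the numerator in powers of (z + 9): -3z - 8 = -3(z + 9) + (-3*(-9) - 8) = -3(z + 9) + 19
Step 2: Divide by (z + 9)^3: f(z) = 19(z + 9)^(-3) - 3(z + 9)^(-2)
Step 3: This finite sum is the Laurent series of f about z = -9.
Step 4: Coefficient of (z + 9)^(-2) = coefficient of (z + 9) in the re-centred numerator = -3

-3


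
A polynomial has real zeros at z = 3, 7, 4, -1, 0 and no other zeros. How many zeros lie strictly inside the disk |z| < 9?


Step 1: Check each root:
  z = 3: |3| = 3 < 9
  z = 7: |7| = 7 < 9
  z = 4: |4| = 4 < 9
  z = -1: |-1| = 1 < 9
  z = 0: |0| = 0 < 9
Step 2: Count = 5

5


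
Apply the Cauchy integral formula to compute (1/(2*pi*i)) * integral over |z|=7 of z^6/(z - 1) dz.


Step 1: f(z) = z^6, a = 1 is inside |z| = 7
Step 2: By Cauchy integral formula: (1/(2pi*i)) * integral = f(a)
Step 3: f(1) = 1^6 = 1

1


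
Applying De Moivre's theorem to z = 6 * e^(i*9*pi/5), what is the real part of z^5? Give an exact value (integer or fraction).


Step 1: By De Moivre's theorem, z^5 = 6^5 * e^(i*5*9*pi/5) = 7776 * (cos(9*pi) + i*sin(9*pi))
Step 2: |z|^5 = 6^5 = 7776
Step 3: Reduce the angle mod 2*pi: 9*pi - 8*pi = pi
Step 4: cos(pi) = -1
Step 5: Re(z^5) = 7776 * (-1) = -7776

-7776


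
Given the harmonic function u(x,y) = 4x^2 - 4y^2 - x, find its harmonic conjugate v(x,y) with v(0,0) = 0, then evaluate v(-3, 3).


Step 1: v_x = -u_y = 8y + 0
Step 2: v_y = u_x = 8x - 1
Step 3: v = 8xy - y + C
Step 4: v(0,0) = 0 => C = 0
Step 5: v(-3, 3) = -75

-75


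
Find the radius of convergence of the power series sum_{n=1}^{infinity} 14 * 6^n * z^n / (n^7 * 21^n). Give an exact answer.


Step 1: General term a_n = 14 * 6^n / (n^7 * 21^n)
Step 2: By the root test, |a_n|^(1/n) = 14^(1/n) * 6 / (n^(7/n) * 21) -> 6/21 as n -> infinity (since 14^(1/n) -> 1 and n^(7/n) -> 1)
Step 3: R = 1/lim|a_n|^(1/n) = 21/6 = 7/2

7/2


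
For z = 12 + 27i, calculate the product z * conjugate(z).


Step 1: conj(z) = 12 - 27i
Step 2: z * conj(z) = 12^2 + 27^2
Step 3: = 144 + 729 = 873

873


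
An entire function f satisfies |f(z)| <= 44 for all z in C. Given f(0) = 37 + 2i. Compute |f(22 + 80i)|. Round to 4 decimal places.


Step 1: By Liouville's theorem, a bounded entire function is constant.
Step 2: f(z) = f(0) = 37 + 2i for all z.
Step 3: |f(w)| = |37 + 2i| = sqrt(1369 + 4)
Step 4: = 37.054

37.054


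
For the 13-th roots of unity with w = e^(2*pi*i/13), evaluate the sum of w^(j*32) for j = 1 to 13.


Step 1: The sum sum_{j=1}^{n} w^(k*j) equals n if n | k, else 0.
Step 2: Here n = 13, k = 32
Step 3: Does n divide k? 13 | 32 -> False
Step 4: Sum = 0

0


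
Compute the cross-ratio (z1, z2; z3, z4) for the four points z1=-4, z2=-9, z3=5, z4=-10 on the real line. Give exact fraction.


Step 1: (z1-z3)(z2-z4) = (-9) * 1 = -9
Step 2: (z1-z4)(z2-z3) = 6 * (-14) = -84
Step 3: Cross-ratio = 9/84 = 3/28

3/28


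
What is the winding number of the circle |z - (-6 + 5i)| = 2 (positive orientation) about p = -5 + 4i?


Step 1: Center c = (-6, 5), radius = 2
Step 2: |p - c|^2 = 1^2 + (-1)^2 = 2
Step 3: r^2 = 4
Step 4: |p-c| < r so winding number = 1

1


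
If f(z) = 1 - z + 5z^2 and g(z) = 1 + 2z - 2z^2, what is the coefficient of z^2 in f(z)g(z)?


Step 1: z^2 term in f*g comes from: (1)*(-2z^2) + (-z)*(2z) + (5z^2)*(1)
Step 2: = -2 - 2 + 5
Step 3: = 1

1


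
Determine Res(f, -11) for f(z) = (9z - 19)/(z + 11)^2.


Step 1: Pole of order 2 at z = -11
Step 2: Res = lim d/dz [(z + 11)^2 * f(z)] as z -> -11
Step 3: (z + 11)^2 * f(z) = 9z - 19
Step 4: d/dz[9z - 19] = 9

9


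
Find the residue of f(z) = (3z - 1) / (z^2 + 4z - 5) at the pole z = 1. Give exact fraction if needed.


Step 1: Q(z) = z^2 + 4z - 5 = (z - 1)(z + 5)
Step 2: Q'(z) = 2z + 4
Step 3: Q'(1) = 6, P(1) = 2
Step 4: Res = P(1)/Q'(1) = 2/6 = 1/3

1/3


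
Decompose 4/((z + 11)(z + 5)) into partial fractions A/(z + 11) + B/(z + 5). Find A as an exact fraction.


Step 1: Multiply both sides by (z + 11) and set z = -11
Step 2: A = 4 / (-11 + 5)
Step 3: A = 4 / (-6)
Step 4: A = -2/3

-2/3


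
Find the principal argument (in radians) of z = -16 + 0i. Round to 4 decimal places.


Step 1: z = -16 + 0i
Step 2: arg(z) = atan2(0, -16)
Step 3: arg(z) = 3.1416

3.1416


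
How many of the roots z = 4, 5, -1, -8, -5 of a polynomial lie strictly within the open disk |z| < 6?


Step 1: Check each root:
  z = 4: |4| = 4 < 6
  z = 5: |5| = 5 < 6
  z = -1: |-1| = 1 < 6
  z = -8: |-8| = 8 >= 6
  z = -5: |-5| = 5 < 6
Step 2: Count = 4

4


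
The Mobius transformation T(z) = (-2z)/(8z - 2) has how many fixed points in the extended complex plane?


Step 1: Fixed points satisfy T(z) = z
Step 2: 8z^2 = 0
Step 3: Discriminant = 0^2 - 4*8*0 = 0
Step 4: Number of fixed points = 1

1


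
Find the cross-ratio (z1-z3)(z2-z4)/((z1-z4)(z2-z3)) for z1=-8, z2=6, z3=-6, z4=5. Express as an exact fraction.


Step 1: (z1-z3)(z2-z4) = (-2) * 1 = -2
Step 2: (z1-z4)(z2-z3) = (-13) * 12 = -156
Step 3: Cross-ratio = 2/156 = 1/78

1/78


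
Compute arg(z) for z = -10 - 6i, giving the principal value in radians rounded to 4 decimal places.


Step 1: z = -10 - 6i
Step 2: arg(z) = atan2(-6, -10)
Step 3: arg(z) = -2.6012

-2.6012


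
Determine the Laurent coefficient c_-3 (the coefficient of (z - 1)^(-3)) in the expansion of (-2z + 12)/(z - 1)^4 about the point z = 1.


Step 1: Write the numerator in powers of (z - 1): -2z + 12 = -2(z - 1) + (-2*1 + 12) = -2(z - 1) + 10
Step 2: Divide by (z - 1)^4: f(z) = 10(z - 1)^(-4) - 2(z - 1)^(-3)
Step 3: This finite sum is the Laurent series of f about z = 1.
Step 4: Coefficient of (z - 1)^(-3) = coefficient of (z - 1) in the re-centred numerator = -2

-2


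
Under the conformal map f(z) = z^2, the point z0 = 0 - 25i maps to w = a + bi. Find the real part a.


Step 1: z0 = 0 - 25i
Step 2: z0^2 = 0^2 - (-25)^2 + 0i
Step 3: real part = 0 - 625 = -625

-625


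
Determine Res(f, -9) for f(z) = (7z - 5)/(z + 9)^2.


Step 1: Pole of order 2 at z = -9
Step 2: Res = lim d/dz [(z + 9)^2 * f(z)] as z -> -9
Step 3: (z + 9)^2 * f(z) = 7z - 5
Step 4: d/dz[7z - 5] = 7

7


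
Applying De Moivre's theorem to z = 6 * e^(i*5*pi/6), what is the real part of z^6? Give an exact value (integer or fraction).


Step 1: By De Moivre's theorem, z^6 = 6^6 * e^(i*6*5*pi/6) = 46656 * (cos(5*pi) + i*sin(5*pi))
Step 2: |z|^6 = 6^6 = 46656
Step 3: Reduce the angle mod 2*pi: 5*pi - 4*pi = pi
Step 4: cos(pi) = -1
Step 5: Re(z^6) = 46656 * (-1) = -46656

-46656


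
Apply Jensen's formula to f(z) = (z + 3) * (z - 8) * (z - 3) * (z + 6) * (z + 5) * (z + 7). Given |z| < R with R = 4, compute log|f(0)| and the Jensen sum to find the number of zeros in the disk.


Jensen's formula: (1/2pi)*integral log|f(Re^it)|dt = log|f(0)| + sum_{|a_k|<R} log(R/|a_k|)
Step 1: f(0) = 3 * (-8) * (-3) * 6 * 5 * 7 = 15120
Step 2: log|f(0)| = log|-3| + log|8| + log|3| + log|-6| + log|-5| + log|-7| = 9.6238
Step 3: Zeros inside |z| < 4: -3, 3
Step 4: Jensen sum = log(4/3) + log(4/3) = 0.5754
Step 5: n(R) = number of terms in the Jensen sum = count of zeros inside |z| < 4 = 2

2


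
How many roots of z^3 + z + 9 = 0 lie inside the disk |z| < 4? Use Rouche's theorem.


Step 1: On |z| = 4 the three terms have sizes |z^3| = 4^3 = 64, |z| = 4, |9| = 9
Step 2: The dominant term is g(z) = z^3; let h(z) = z + 9 so f = g + h
Step 3: On |z| = 4: |g| = 64 and |h| <= 4 + 9 = 13
Step 4: Since 64 > 13, |h| < |g| on |z| = 4, so by Rouche f has the same number of zeros as g inside |z| < 4
Step 5: g(z) = z^3 has 3 zeros (all at the origin) inside |z| < 4. Answer = 3

3


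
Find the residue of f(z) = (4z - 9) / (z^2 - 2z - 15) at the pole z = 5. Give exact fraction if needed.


Step 1: Q(z) = z^2 - 2z - 15 = (z - 5)(z + 3)
Step 2: Q'(z) = 2z - 2
Step 3: Q'(5) = 8, P(5) = 11
Step 4: Res = P(5)/Q'(5) = 11/8 = 11/8

11/8


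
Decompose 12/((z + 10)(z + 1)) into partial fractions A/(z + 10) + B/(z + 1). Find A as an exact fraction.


Step 1: Multiply both sides by (z + 10) and set z = -10
Step 2: A = 12 / (-10 + 1)
Step 3: A = 12 / (-9)
Step 4: A = -4/3

-4/3


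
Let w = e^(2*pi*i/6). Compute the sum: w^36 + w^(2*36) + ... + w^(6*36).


Step 1: The sum sum_{j=1}^{n} w^(k*j) equals n if n | k, else 0.
Step 2: Here n = 6, k = 36
Step 3: Does n divide k? 6 | 36 -> True
Step 4: Sum = 6

6


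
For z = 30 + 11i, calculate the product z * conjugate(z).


Step 1: conj(z) = 30 - 11i
Step 2: z * conj(z) = 30^2 + 11^2
Step 3: = 900 + 121 = 1021

1021


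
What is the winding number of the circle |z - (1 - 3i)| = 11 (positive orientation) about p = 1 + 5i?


Step 1: Center c = (1, -3), radius = 11
Step 2: |p - c|^2 = 0^2 + 8^2 = 64
Step 3: r^2 = 121
Step 4: |p-c| < r so winding number = 1

1


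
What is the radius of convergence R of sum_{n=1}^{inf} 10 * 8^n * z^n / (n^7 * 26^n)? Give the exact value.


Step 1: General term a_n = 10 * 8^n / (n^7 * 26^n)
Step 2: By the root test, |a_n|^(1/n) = 10^(1/n) * 8 / (n^(7/n) * 26) -> 8/26 as n -> infinity (since 10^(1/n) -> 1 and n^(7/n) -> 1)
Step 3: R = 1/lim|a_n|^(1/n) = 26/8 = 13/4

13/4


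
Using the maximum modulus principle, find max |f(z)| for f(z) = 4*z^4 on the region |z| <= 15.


Step 1: On |z| = 15, |f(z)| = 4 * |z|^4 = 4 * 15^4
Step 2: By maximum modulus principle, maximum is on boundary.
Step 3: Maximum = 4 * 50625 = 202500

202500


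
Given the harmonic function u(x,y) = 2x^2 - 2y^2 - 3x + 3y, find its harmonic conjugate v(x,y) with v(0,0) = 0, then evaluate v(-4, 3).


Step 1: v_x = -u_y = 4y - 3
Step 2: v_y = u_x = 4x - 3
Step 3: v = 4xy - 3x - 3y + C
Step 4: v(0,0) = 0 => C = 0
Step 5: v(-4, 3) = -45

-45


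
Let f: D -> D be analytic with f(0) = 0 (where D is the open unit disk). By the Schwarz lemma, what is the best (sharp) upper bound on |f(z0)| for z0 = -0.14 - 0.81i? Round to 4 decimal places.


Step 1: Schwarz lemma: if f: D -> D is analytic with f(0) = 0, then |f(z)| <= |z| for all z in D, and this is sharp (f(z) = z).
Step 2: |z0|^2 = (-0.14)^2 + (-0.81)^2 = 0.6757
Step 3: |z0| = sqrt(0.6757) = 0.82201
Step 4: Best bound = |z0| = 0.822

0.822


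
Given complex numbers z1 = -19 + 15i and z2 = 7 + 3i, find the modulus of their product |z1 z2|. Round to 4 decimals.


Step 1: |z1| = sqrt((-19)^2 + 15^2) = sqrt(586)
Step 2: |z2| = sqrt(7^2 + 3^2) = sqrt(58)
Step 3: |z1*z2| = |z1|*|z2| = sqrt(586) * sqrt(58) = sqrt(586 * 58) = sqrt(33988)
Step 4: = 184.3583

184.3583


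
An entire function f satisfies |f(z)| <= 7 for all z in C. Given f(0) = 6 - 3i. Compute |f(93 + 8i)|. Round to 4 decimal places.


Step 1: By Liouville's theorem, a bounded entire function is constant.
Step 2: f(z) = f(0) = 6 - 3i for all z.
Step 3: |f(w)| = |6 - 3i| = sqrt(36 + 9)
Step 4: = 6.7082

6.7082


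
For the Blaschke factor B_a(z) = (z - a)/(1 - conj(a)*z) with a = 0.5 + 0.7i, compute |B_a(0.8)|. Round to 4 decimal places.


Step 1: Numerator z0 - a = 0.8 - (0.5 + 0.7i) = 0.3 - 0.7i
Step 2: Denominator 1 - conj(a)*z0 = 1 - (0.5 - 0.7i)*0.8 = 0.6 + 0.56i
Step 3: |z0 - a|^2 = 0.3^2 + (-0.7)^2 = 0.58; |1 - conj(a)*z0|^2 = 0.6^2 + 0.56^2 = 0.6736
Step 4: |B_a(0.8)| = sqrt(0.58 / 0.6736) = sqrt(0.861045)
Step 5: = 0.9279

0.9279


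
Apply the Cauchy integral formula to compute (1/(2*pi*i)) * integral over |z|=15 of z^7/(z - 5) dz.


Step 1: f(z) = z^7, a = 5 is inside |z| = 15
Step 2: By Cauchy integral formula: (1/(2pi*i)) * integral = f(a)
Step 3: f(5) = 5^7 = 78125

78125


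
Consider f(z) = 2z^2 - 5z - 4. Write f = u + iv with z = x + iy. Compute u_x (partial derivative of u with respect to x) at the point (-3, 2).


Step 1: f(z) = 2(x+iy)^2 - 5(x+iy) - 4
Step 2: u = 2(x^2 - y^2) - 5x - 4
Step 3: u_x = 4x - 5
Step 4: At (-3, 2): u_x = -12 - 5 = -17

-17


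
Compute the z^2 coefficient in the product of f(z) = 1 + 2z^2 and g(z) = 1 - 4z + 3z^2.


Step 1: z^2 term in f*g comes from: (1)*(3z^2) + (0)*(-4z) + (2z^2)*(1)
Step 2: = 3 + 0 + 2
Step 3: = 5

5


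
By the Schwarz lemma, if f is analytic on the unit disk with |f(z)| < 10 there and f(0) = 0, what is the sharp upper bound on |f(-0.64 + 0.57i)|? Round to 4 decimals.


Step 1: g = f/10 maps D -> D with g(0) = 0, so by the Schwarz lemma |g(z)| <= |z|, i.e. |f(z)| <= 10|z|; this is sharp (f(z) = 10z).
Step 2: |z0|^2 = (-0.64)^2 + 0.57^2 = 0.7345
Step 3: |z0| = sqrt(0.7345) = 0.85703
Step 4: Best bound = 10 * |z0| = 10 * 0.85703 = 8.5703

8.5703


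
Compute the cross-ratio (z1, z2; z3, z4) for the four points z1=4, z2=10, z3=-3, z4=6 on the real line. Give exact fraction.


Step 1: (z1-z3)(z2-z4) = 7 * 4 = 28
Step 2: (z1-z4)(z2-z3) = (-2) * 13 = -26
Step 3: Cross-ratio = -28/26 = -14/13

-14/13


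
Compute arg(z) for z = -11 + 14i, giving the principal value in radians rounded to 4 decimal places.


Step 1: z = -11 + 14i
Step 2: arg(z) = atan2(14, -11)
Step 3: arg(z) = 2.2368

2.2368


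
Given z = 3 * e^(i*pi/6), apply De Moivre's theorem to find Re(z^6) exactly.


Step 1: By De Moivre's theorem, z^6 = 3^6 * e^(i*6*pi/6) = 729 * (cos(pi) + i*sin(pi))
Step 2: |z|^6 = 3^6 = 729
Step 3: The angle pi already lies in [0, 2*pi)
Step 4: cos(pi) = -1
Step 5: Re(z^6) = 729 * (-1) = -729

-729


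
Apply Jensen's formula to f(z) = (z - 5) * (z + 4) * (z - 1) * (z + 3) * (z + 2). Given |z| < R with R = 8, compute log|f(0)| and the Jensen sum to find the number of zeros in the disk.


Jensen's formula: (1/2pi)*integral log|f(Re^it)|dt = log|f(0)| + sum_{|a_k|<R} log(R/|a_k|)
Step 1: f(0) = (-5) * 4 * (-1) * 3 * 2 = 120
Step 2: log|f(0)| = log|5| + log|-4| + log|1| + log|-3| + log|-2| = 4.7875
Step 3: Zeros inside |z| < 8: 5, -4, 1, -3, -2
Step 4: Jensen sum = log(8/5) + log(8/4) + log(8/1) + log(8/3) + log(8/2) = 5.6097
Step 5: n(R) = number of terms in the Jensen sum = count of zeros inside |z| < 8 = 5

5


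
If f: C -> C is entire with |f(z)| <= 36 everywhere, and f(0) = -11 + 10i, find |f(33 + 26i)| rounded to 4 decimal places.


Step 1: By Liouville's theorem, a bounded entire function is constant.
Step 2: f(z) = f(0) = -11 + 10i for all z.
Step 3: |f(w)| = |-11 + 10i| = sqrt(121 + 100)
Step 4: = 14.8661

14.8661


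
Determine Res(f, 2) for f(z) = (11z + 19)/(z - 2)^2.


Step 1: Pole of order 2 at z = 2
Step 2: Res = lim d/dz [(z - 2)^2 * f(z)] as z -> 2
Step 3: (z - 2)^2 * f(z) = 11z + 19
Step 4: d/dz[11z + 19] = 11

11


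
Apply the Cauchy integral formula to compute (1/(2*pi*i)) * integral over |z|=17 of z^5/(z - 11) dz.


Step 1: f(z) = z^5, a = 11 is inside |z| = 17
Step 2: By Cauchy integral formula: (1/(2pi*i)) * integral = f(a)
Step 3: f(11) = 11^5 = 161051

161051


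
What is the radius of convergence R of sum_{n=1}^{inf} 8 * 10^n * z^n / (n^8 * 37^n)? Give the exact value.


Step 1: General term a_n = 8 * 10^n / (n^8 * 37^n)
Step 2: By the root test, |a_n|^(1/n) = 8^(1/n) * 10 / (n^(8/n) * 37) -> 10/37 as n -> infinity (since 8^(1/n) -> 1 and n^(8/n) -> 1)
Step 3: R = 1/lim|a_n|^(1/n) = 37/10

37/10


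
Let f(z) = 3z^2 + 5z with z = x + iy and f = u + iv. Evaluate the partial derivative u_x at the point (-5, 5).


Step 1: f(z) = 3(x+iy)^2 + 5(x+iy) + 0
Step 2: u = 3(x^2 - y^2) + 5x + 0
Step 3: u_x = 6x + 5
Step 4: At (-5, 5): u_x = -30 + 5 = -25

-25


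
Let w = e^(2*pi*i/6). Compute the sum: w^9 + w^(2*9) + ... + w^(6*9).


Step 1: The sum sum_{j=1}^{n} w^(k*j) equals n if n | k, else 0.
Step 2: Here n = 6, k = 9
Step 3: Does n divide k? 6 | 9 -> False
Step 4: Sum = 0

0


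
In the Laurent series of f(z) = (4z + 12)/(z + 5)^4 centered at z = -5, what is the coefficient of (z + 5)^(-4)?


Step 1: Write the numerator in powers of (z + 5): 4z + 12 = 4(z + 5) + (4*(-5) + 12) = 4(z + 5) - 8
Step 2: Divide by (z + 5)^4: f(z) = -8(z + 5)^(-4) + 4(z + 5)^(-3)
Step 3: This finite sum is the Laurent series of f about z = -5.
Step 4: Coefficient of (z + 5)^(-4) = 4*(-5) + 12 = -8

-8


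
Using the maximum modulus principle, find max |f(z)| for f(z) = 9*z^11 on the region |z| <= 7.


Step 1: On |z| = 7, |f(z)| = 9 * |z|^11 = 9 * 7^11
Step 2: By maximum modulus principle, maximum is on boundary.
Step 3: Maximum = 9 * 1977326743 = 17795940687

17795940687


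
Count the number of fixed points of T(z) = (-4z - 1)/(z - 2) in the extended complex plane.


Step 1: Fixed points satisfy T(z) = z
Step 2: z^2 + 2z + 1 = 0
Step 3: Discriminant = 2^2 - 4*1*1 = 0
Step 4: Number of fixed points = 1

1


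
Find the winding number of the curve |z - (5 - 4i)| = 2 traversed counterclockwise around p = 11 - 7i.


Step 1: Center c = (5, -4), radius = 2
Step 2: |p - c|^2 = 6^2 + (-3)^2 = 45
Step 3: r^2 = 4
Step 4: |p-c| > r so winding number = 0

0


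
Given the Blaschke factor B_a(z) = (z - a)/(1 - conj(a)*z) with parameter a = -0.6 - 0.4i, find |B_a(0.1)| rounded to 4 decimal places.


Step 1: Numerator z0 - a = 0.1 - (-0.6 - 0.4i) = 0.7 + 0.4i
Step 2: Denominator 1 - conj(a)*z0 = 1 - (-0.6 + 0.4i)*0.1 = 1.06 - 0.04i
Step 3: |z0 - a|^2 = 0.7^2 + 0.4^2 = 0.65; |1 - conj(a)*z0|^2 = 1.06^2 + (-0.04)^2 = 1.1252
Step 4: |B_a(0.1)| = sqrt(0.65 / 1.1252) = sqrt(0.577675)
Step 5: = 0.76

0.76


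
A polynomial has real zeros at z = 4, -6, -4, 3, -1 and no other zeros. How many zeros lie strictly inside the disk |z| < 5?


Step 1: Check each root:
  z = 4: |4| = 4 < 5
  z = -6: |-6| = 6 >= 5
  z = -4: |-4| = 4 < 5
  z = 3: |3| = 3 < 5
  z = -1: |-1| = 1 < 5
Step 2: Count = 4

4


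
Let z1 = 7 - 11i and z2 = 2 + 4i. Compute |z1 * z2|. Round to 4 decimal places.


Step 1: |z1| = sqrt(7^2 + (-11)^2) = sqrt(170)
Step 2: |z2| = sqrt(2^2 + 4^2) = sqrt(20)
Step 3: |z1*z2| = |z1|*|z2| = sqrt(170) * sqrt(20) = sqrt(170 * 20) = sqrt(3400)
Step 4: = 58.3095

58.3095


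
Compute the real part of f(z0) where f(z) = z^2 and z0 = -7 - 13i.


Step 1: z0 = -7 - 13i
Step 2: z0^2 = (-7)^2 - (-13)^2 + 182i
Step 3: real part = 49 - 169 = -120

-120


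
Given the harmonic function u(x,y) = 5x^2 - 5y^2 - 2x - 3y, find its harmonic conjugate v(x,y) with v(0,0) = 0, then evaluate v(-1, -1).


Step 1: v_x = -u_y = 10y + 3
Step 2: v_y = u_x = 10x - 2
Step 3: v = 10xy + 3x - 2y + C
Step 4: v(0,0) = 0 => C = 0
Step 5: v(-1, -1) = 9

9


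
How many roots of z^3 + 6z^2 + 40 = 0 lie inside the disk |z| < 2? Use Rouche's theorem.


Step 1: On |z| = 2 the three terms have sizes |z^3| = 2^3 = 8, |6z^2| = 6*2^2 = 24, |40| = 40
Step 2: The dominant term is g(z) = 40; let h(z) = z^3 + 6z^2 so f = g + h
Step 3: On |z| = 2: |g| = 40 and |h| <= 8 + 24 = 32
Step 4: Since 40 > 32, |h| < |g| on |z| = 2, so by Rouche f has the same number of zeros as g inside |z| < 2
Step 5: g(z) = 40 is a nonzero constant with no zeros inside |z| < 2. Answer = 0

0


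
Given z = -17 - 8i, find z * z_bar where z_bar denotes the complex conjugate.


Step 1: conj(z) = -17 + 8i
Step 2: z * conj(z) = (-17)^2 + (-8)^2
Step 3: = 289 + 64 = 353

353


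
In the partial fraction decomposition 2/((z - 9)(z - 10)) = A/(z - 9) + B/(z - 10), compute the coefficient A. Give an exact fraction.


Step 1: Multiply both sides by (z - 9) and set z = 9
Step 2: A = 2 / (9 - 10)
Step 3: A = 2 / (-1)
Step 4: A = -2

-2


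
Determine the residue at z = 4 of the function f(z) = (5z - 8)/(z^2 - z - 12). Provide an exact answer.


Step 1: Q(z) = z^2 - z - 12 = (z - 4)(z + 3)
Step 2: Q'(z) = 2z - 1
Step 3: Q'(4) = 7, P(4) = 12
Step 4: Res = P(4)/Q'(4) = 12/7 = 12/7

12/7


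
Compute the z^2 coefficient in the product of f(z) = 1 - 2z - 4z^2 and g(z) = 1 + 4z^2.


Step 1: z^2 term in f*g comes from: (1)*(4z^2) + (-2z)*(0) + (-4z^2)*(1)
Step 2: = 4 + 0 - 4
Step 3: = 0

0


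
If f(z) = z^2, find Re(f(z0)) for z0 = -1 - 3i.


Step 1: z0 = -1 - 3i
Step 2: z0^2 = (-1)^2 - (-3)^2 + 6i
Step 3: real part = 1 - 9 = -8

-8


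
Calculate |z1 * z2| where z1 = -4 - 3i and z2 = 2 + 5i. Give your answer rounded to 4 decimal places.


Step 1: |z1| = sqrt((-4)^2 + (-3)^2) = sqrt(25)
Step 2: |z2| = sqrt(2^2 + 5^2) = sqrt(29)
Step 3: |z1*z2| = |z1|*|z2| = sqrt(25) * sqrt(29) = sqrt(25 * 29) = sqrt(725)
Step 4: = 26.9258

26.9258


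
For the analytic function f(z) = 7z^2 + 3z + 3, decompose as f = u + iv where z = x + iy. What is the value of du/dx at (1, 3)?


Step 1: f(z) = 7(x+iy)^2 + 3(x+iy) + 3
Step 2: u = 7(x^2 - y^2) + 3x + 3
Step 3: u_x = 14x + 3
Step 4: At (1, 3): u_x = 14 + 3 = 17

17


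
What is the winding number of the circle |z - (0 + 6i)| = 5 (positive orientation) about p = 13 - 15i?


Step 1: Center c = (0, 6), radius = 5
Step 2: |p - c|^2 = 13^2 + (-21)^2 = 610
Step 3: r^2 = 25
Step 4: |p-c| > r so winding number = 0

0


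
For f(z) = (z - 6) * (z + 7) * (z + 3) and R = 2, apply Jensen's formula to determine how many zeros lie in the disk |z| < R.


Jensen's formula: (1/2pi)*integral log|f(Re^it)|dt = log|f(0)| + sum_{|a_k|<R} log(R/|a_k|)
Step 1: f(0) = (-6) * 7 * 3 = -126
Step 2: log|f(0)| = log|6| + log|-7| + log|-3| = 4.8363
Step 3: Zeros inside |z| < 2: none
Step 4: Jensen sum = (empty sum) = 0
Step 5: n(R) = number of terms in the Jensen sum = count of zeros inside |z| < 2 = 0

0


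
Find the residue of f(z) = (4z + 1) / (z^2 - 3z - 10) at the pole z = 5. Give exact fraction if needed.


Step 1: Q(z) = z^2 - 3z - 10 = (z - 5)(z + 2)
Step 2: Q'(z) = 2z - 3
Step 3: Q'(5) = 7, P(5) = 21
Step 4: Res = P(5)/Q'(5) = 21/7 = 3

3


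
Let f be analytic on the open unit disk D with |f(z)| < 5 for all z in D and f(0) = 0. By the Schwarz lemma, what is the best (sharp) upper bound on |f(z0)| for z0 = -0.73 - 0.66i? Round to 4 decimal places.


Step 1: g = f/5 maps D -> D with g(0) = 0, so by the Schwarz lemma |g(z)| <= |z|, i.e. |f(z)| <= 5|z|; this is sharp (f(z) = 5z).
Step 2: |z0|^2 = (-0.73)^2 + (-0.66)^2 = 0.9685
Step 3: |z0| = sqrt(0.9685) = 0.984124
Step 4: Best bound = 5 * |z0| = 5 * 0.984124 = 4.9206

4.9206


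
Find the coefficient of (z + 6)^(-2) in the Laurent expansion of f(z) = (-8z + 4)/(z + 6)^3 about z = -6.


Step 1: Write the numerator in powers of (z + 6): -8z + 4 = -8(z + 6) + (-8*(-6) + 4) = -8(z + 6) + 52
Step 2: Divide by (z + 6)^3: f(z) = 52(z + 6)^(-3) - 8(z + 6)^(-2)
Step 3: This finite sum is the Laurent series of f about z = -6.
Step 4: Coefficient of (z + 6)^(-2) = coefficient of (z + 6) in the re-centred numerator = -8

-8


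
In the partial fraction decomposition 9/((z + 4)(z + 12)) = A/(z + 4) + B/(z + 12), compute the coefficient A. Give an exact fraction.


Step 1: Multiply both sides by (z + 4) and set z = -4
Step 2: A = 9 / (-4 + 12)
Step 3: A = 9 / 8
Step 4: A = 9/8

9/8


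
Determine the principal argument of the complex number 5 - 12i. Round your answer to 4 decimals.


Step 1: z = 5 - 12i
Step 2: arg(z) = atan2(-12, 5)
Step 3: arg(z) = -1.176

-1.176


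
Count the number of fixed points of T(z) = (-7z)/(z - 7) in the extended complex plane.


Step 1: Fixed points satisfy T(z) = z
Step 2: z^2 = 0
Step 3: Discriminant = 0^2 - 4*1*0 = 0
Step 4: Number of fixed points = 1

1


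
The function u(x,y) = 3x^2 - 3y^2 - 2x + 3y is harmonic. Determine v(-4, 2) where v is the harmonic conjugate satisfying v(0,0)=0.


Step 1: v_x = -u_y = 6y - 3
Step 2: v_y = u_x = 6x - 2
Step 3: v = 6xy - 3x - 2y + C
Step 4: v(0,0) = 0 => C = 0
Step 5: v(-4, 2) = -40

-40


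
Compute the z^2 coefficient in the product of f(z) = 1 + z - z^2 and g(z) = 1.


Step 1: z^2 term in f*g comes from: (1)*(0) + (z)*(0) + (-z^2)*(1)
Step 2: = 0 + 0 - 1
Step 3: = -1

-1


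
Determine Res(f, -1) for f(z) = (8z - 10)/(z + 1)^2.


Step 1: Pole of order 2 at z = -1
Step 2: Res = lim d/dz [(z + 1)^2 * f(z)] as z -> -1
Step 3: (z + 1)^2 * f(z) = 8z - 10
Step 4: d/dz[8z - 10] = 8

8


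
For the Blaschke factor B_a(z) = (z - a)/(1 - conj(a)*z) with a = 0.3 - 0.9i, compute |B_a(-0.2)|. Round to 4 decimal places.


Step 1: Numerator z0 - a = -0.2 - (0.3 - 0.9i) = -0.5 + 0.9i
Step 2: Denominator 1 - conj(a)*z0 = 1 - (0.3 + 0.9i)*(-0.2) = 1.06 + 0.18i
Step 3: |z0 - a|^2 = (-0.5)^2 + 0.9^2 = 1.06; |1 - conj(a)*z0|^2 = 1.06^2 + 0.18^2 = 1.156
Step 4: |B_a(-0.2)| = sqrt(1.06 / 1.156) = sqrt(0.916955)
Step 5: = 0.9576

0.9576


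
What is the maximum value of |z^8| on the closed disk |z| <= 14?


Step 1: On |z| = 14, |f(z)| = |z|^8 = 14^8
Step 2: By maximum modulus principle, maximum is on boundary.
Step 3: Maximum = 1475789056 = 1475789056

1475789056


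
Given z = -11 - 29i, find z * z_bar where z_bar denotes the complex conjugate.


Step 1: conj(z) = -11 + 29i
Step 2: z * conj(z) = (-11)^2 + (-29)^2
Step 3: = 121 + 841 = 962

962


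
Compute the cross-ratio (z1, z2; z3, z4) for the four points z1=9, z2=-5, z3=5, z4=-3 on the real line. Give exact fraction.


Step 1: (z1-z3)(z2-z4) = 4 * (-2) = -8
Step 2: (z1-z4)(z2-z3) = 12 * (-10) = -120
Step 3: Cross-ratio = 8/120 = 1/15

1/15


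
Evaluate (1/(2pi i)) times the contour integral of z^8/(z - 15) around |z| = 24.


Step 1: f(z) = z^8, a = 15 is inside |z| = 24
Step 2: By Cauchy integral formula: (1/(2pi*i)) * integral = f(a)
Step 3: f(15) = 15^8 = 2562890625

2562890625


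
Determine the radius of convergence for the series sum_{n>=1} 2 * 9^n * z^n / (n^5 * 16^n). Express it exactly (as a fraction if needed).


Step 1: General term a_n = 2 * 9^n / (n^5 * 16^n)
Step 2: By the root test, |a_n|^(1/n) = 2^(1/n) * 9 / (n^(5/n) * 16) -> 9/16 as n -> infinity (since 2^(1/n) -> 1 and n^(5/n) -> 1)
Step 3: R = 1/lim|a_n|^(1/n) = 16/9

16/9


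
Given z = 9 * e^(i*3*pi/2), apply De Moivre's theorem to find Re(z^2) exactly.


Step 1: By De Moivre's theorem, z^2 = 9^2 * e^(i*2*3*pi/2) = 81 * (cos(3*pi) + i*sin(3*pi))
Step 2: |z|^2 = 9^2 = 81
Step 3: Reduce the angle mod 2*pi: 3*pi - 2*pi = pi
Step 4: cos(pi) = -1
Step 5: Re(z^2) = 81 * (-1) = -81

-81


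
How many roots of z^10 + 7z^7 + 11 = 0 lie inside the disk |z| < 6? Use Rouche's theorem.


Step 1: On |z| = 6 the three terms have sizes |z^10| = 6^10 = 60466176, |7z^7| = 7*6^7 = 1959552, |11| = 11
Step 2: The dominant term is g(z) = z^10; let h(z) = 7z^7 + 11 so f = g + h
Step 3: On |z| = 6: |g| = 60466176 and |h| <= 1959552 + 11 = 1959563
Step 4: Since 60466176 > 1959563, |h| < |g| on |z| = 6, so by Rouche f has the same number of zeros as g inside |z| < 6
Step 5: g(z) = z^10 has 10 zeros (all at the origin) inside |z| < 6. Answer = 10

10


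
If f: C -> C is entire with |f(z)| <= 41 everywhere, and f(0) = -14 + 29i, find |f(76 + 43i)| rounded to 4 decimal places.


Step 1: By Liouville's theorem, a bounded entire function is constant.
Step 2: f(z) = f(0) = -14 + 29i for all z.
Step 3: |f(w)| = |-14 + 29i| = sqrt(196 + 841)
Step 4: = 32.2025

32.2025


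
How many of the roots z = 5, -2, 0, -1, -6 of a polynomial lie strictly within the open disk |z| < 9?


Step 1: Check each root:
  z = 5: |5| = 5 < 9
  z = -2: |-2| = 2 < 9
  z = 0: |0| = 0 < 9
  z = -1: |-1| = 1 < 9
  z = -6: |-6| = 6 < 9
Step 2: Count = 5

5


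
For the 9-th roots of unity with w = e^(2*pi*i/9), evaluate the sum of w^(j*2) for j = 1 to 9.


Step 1: The sum sum_{j=1}^{n} w^(k*j) equals n if n | k, else 0.
Step 2: Here n = 9, k = 2
Step 3: Does n divide k? 9 | 2 -> False
Step 4: Sum = 0

0


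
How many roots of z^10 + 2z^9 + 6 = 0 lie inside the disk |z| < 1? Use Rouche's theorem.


Step 1: On |z| = 1 the three terms have sizes |z^10| = 1^10 = 1, |2z^9| = 2*1^9 = 2, |6| = 6
Step 2: The dominant term is g(z) = 6; let h(z) = z^10 + 2z^9 so f = g + h
Step 3: On |z| = 1: |g| = 6 and |h| <= 1 + 2 = 3
Step 4: Since 6 > 3, |h| < |g| on |z| = 1, so by Rouche f has the same number of zeros as g inside |z| < 1
Step 5: g(z) = 6 is a nonzero constant with no zeros inside |z| < 1. Answer = 0

0


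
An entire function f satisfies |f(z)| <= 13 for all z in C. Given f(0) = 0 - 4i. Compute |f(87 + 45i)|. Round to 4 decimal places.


Step 1: By Liouville's theorem, a bounded entire function is constant.
Step 2: f(z) = f(0) = 0 - 4i for all z.
Step 3: |f(w)| = |0 - 4i| = sqrt(0 + 16)
Step 4: = 4.0

4.0


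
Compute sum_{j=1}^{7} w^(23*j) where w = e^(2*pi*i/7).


Step 1: The sum sum_{j=1}^{n} w^(k*j) equals n if n | k, else 0.
Step 2: Here n = 7, k = 23
Step 3: Does n divide k? 7 | 23 -> False
Step 4: Sum = 0

0


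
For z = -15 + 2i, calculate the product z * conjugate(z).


Step 1: conj(z) = -15 - 2i
Step 2: z * conj(z) = (-15)^2 + 2^2
Step 3: = 225 + 4 = 229

229


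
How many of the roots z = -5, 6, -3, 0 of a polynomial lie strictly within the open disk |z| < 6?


Step 1: Check each root:
  z = -5: |-5| = 5 < 6
  z = 6: |6| = 6 >= 6
  z = -3: |-3| = 3 < 6
  z = 0: |0| = 0 < 6
Step 2: Count = 3

3


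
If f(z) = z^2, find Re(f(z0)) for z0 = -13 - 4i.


Step 1: z0 = -13 - 4i
Step 2: z0^2 = (-13)^2 - (-4)^2 + 104i
Step 3: real part = 169 - 16 = 153

153


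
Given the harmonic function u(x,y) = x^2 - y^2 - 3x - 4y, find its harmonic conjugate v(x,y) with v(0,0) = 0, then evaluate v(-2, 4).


Step 1: v_x = -u_y = 2y + 4
Step 2: v_y = u_x = 2x - 3
Step 3: v = 2xy + 4x - 3y + C
Step 4: v(0,0) = 0 => C = 0
Step 5: v(-2, 4) = -36

-36


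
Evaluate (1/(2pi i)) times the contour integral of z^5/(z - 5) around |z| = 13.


Step 1: f(z) = z^5, a = 5 is inside |z| = 13
Step 2: By Cauchy integral formula: (1/(2pi*i)) * integral = f(a)
Step 3: f(5) = 5^5 = 3125

3125


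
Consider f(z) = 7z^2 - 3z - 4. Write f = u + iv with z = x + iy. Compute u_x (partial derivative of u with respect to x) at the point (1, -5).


Step 1: f(z) = 7(x+iy)^2 - 3(x+iy) - 4
Step 2: u = 7(x^2 - y^2) - 3x - 4
Step 3: u_x = 14x - 3
Step 4: At (1, -5): u_x = 14 - 3 = 11

11


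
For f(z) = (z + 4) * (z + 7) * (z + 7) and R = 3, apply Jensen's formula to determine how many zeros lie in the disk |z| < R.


Jensen's formula: (1/2pi)*integral log|f(Re^it)|dt = log|f(0)| + sum_{|a_k|<R} log(R/|a_k|)
Step 1: f(0) = 4 * 7 * 7 = 196
Step 2: log|f(0)| = log|-4| + log|-7| + log|-7| = 5.2781
Step 3: Zeros inside |z| < 3: none
Step 4: Jensen sum = (empty sum) = 0
Step 5: n(R) = number of terms in the Jensen sum = count of zeros inside |z| < 3 = 0

0


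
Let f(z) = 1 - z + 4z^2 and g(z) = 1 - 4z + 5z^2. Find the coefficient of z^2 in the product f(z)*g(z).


Step 1: z^2 term in f*g comes from: (1)*(5z^2) + (-z)*(-4z) + (4z^2)*(1)
Step 2: = 5 + 4 + 4
Step 3: = 13

13


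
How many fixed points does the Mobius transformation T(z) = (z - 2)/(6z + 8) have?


Step 1: Fixed points satisfy T(z) = z
Step 2: 6z^2 + 7z + 2 = 0
Step 3: Discriminant = 7^2 - 4*6*2 = 1
Step 4: Number of fixed points = 2

2


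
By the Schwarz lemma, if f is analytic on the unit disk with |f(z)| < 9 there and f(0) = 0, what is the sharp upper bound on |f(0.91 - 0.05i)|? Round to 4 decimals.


Step 1: g = f/9 maps D -> D with g(0) = 0, so by the Schwarz lemma |g(z)| <= |z|, i.e. |f(z)| <= 9|z|; this is sharp (f(z) = 9z).
Step 2: |z0|^2 = 0.91^2 + (-0.05)^2 = 0.8306
Step 3: |z0| = sqrt(0.8306) = 0.911373
Step 4: Best bound = 9 * |z0| = 9 * 0.911373 = 8.2024

8.2024


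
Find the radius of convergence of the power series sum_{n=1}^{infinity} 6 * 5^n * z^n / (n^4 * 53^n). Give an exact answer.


Step 1: General term a_n = 6 * 5^n / (n^4 * 53^n)
Step 2: By the root test, |a_n|^(1/n) = 6^(1/n) * 5 / (n^(4/n) * 53) -> 5/53 as n -> infinity (since 6^(1/n) -> 1 and n^(4/n) -> 1)
Step 3: R = 1/lim|a_n|^(1/n) = 53/5

53/5


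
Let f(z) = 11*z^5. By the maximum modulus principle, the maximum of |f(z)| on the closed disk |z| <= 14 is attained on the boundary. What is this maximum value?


Step 1: On |z| = 14, |f(z)| = 11 * |z|^5 = 11 * 14^5
Step 2: By maximum modulus principle, maximum is on boundary.
Step 3: Maximum = 11 * 537824 = 5916064

5916064


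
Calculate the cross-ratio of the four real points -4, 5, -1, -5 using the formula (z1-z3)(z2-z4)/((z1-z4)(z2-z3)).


Step 1: (z1-z3)(z2-z4) = (-3) * 10 = -30
Step 2: (z1-z4)(z2-z3) = 1 * 6 = 6
Step 3: Cross-ratio = -30/6 = -5

-5


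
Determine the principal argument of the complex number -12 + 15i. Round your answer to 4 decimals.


Step 1: z = -12 + 15i
Step 2: arg(z) = atan2(15, -12)
Step 3: arg(z) = 2.2455

2.2455


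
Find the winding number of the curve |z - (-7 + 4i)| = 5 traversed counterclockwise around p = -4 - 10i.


Step 1: Center c = (-7, 4), radius = 5
Step 2: |p - c|^2 = 3^2 + (-14)^2 = 205
Step 3: r^2 = 25
Step 4: |p-c| > r so winding number = 0

0


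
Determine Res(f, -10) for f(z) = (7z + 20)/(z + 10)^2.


Step 1: Pole of order 2 at z = -10
Step 2: Res = lim d/dz [(z + 10)^2 * f(z)] as z -> -10
Step 3: (z + 10)^2 * f(z) = 7z + 20
Step 4: d/dz[7z + 20] = 7

7


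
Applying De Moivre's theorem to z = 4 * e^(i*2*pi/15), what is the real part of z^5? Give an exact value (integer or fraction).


Step 1: By De Moivre's theorem, z^5 = 4^5 * e^(i*5*2*pi/15) = 1024 * (cos(2*pi/3) + i*sin(2*pi/3))
Step 2: |z|^5 = 4^5 = 1024
Step 3: The angle 2*pi/3 already lies in [0, 2*pi)
Step 4: cos(2*pi/3) = -1/2
Step 5: Re(z^5) = 1024 * (-1/2) = -512

-512


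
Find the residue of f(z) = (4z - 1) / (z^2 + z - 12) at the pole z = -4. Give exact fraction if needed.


Step 1: Q(z) = z^2 + z - 12 = (z + 4)(z - 3)
Step 2: Q'(z) = 2z + 1
Step 3: Q'(-4) = -7, P(-4) = -17
Step 4: Res = P(-4)/Q'(-4) = -17/(-7) = 17/7

17/7


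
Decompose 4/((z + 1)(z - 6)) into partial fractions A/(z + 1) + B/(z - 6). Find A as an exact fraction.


Step 1: Multiply both sides by (z + 1) and set z = -1
Step 2: A = 4 / (-1 - 6)
Step 3: A = 4 / (-7)
Step 4: A = -4/7

-4/7


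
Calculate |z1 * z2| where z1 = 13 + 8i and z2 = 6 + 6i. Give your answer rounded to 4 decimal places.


Step 1: |z1| = sqrt(13^2 + 8^2) = sqrt(233)
Step 2: |z2| = sqrt(6^2 + 6^2) = sqrt(72)
Step 3: |z1*z2| = |z1|*|z2| = sqrt(233) * sqrt(72) = sqrt(233 * 72) = sqrt(16776)
Step 4: = 129.5222

129.5222


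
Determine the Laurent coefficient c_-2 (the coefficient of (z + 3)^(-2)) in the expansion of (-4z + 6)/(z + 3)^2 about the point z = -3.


Step 1: Write the numerator in powers of (z + 3): -4z + 6 = -4(z + 3) + (-4*(-3) + 6) = -4(z + 3) + 18
Step 2: Divide by (z + 3)^2: f(z) = 18(z + 3)^(-2) - 4(z + 3)^(-1)
Step 3: This finite sum is the Laurent series of f about z = -3.
Step 4: Coefficient of (z + 3)^(-2) = -4*(-3) + 6 = 18

18


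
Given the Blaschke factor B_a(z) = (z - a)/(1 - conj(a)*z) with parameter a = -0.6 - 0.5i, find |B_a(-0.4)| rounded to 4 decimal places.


Step 1: Numerator z0 - a = -0.4 - (-0.6 - 0.5i) = 0.2 + 0.5i
Step 2: Denominator 1 - conj(a)*z0 = 1 - (-0.6 + 0.5i)*(-0.4) = 0.76 + 0.2i
Step 3: |z0 - a|^2 = 0.2^2 + 0.5^2 = 0.29; |1 - conj(a)*z0|^2 = 0.76^2 + 0.2^2 = 0.6176
Step 4: |B_a(-0.4)| = sqrt(0.29 / 0.6176) = sqrt(0.46956)
Step 5: = 0.6852

0.6852


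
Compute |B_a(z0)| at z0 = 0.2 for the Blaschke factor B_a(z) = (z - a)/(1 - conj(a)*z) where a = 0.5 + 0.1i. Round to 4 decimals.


Step 1: Numerator z0 - a = 0.2 - (0.5 + 0.1i) = -0.3 - 0.1i
Step 2: Denominator 1 - conj(a)*z0 = 1 - (0.5 - 0.1i)*0.2 = 0.9 + 0.02i
Step 3: |z0 - a|^2 = (-0.3)^2 + (-0.1)^2 = 0.1; |1 - conj(a)*z0|^2 = 0.9^2 + 0.02^2 = 0.8104
Step 4: |B_a(0.2)| = sqrt(0.1 / 0.8104) = sqrt(0.123396)
Step 5: = 0.3513

0.3513
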